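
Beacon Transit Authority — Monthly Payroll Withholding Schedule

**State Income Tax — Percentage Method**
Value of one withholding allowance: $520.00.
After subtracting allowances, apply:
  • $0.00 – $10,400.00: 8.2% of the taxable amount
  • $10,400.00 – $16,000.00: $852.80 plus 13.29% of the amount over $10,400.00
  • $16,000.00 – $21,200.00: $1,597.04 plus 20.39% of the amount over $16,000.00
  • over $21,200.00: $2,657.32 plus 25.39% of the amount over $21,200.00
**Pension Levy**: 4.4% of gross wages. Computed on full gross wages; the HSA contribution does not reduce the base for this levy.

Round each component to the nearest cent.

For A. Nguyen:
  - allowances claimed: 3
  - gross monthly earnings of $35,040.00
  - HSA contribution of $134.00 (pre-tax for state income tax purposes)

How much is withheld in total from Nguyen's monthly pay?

State Income Tax: taxable = $35,040.00 − $134.00 − 3×$520.00 = $33,346.00
  $2,657.32 + 25.39% × ($33,346.00 − $21,200.00) = $2,657.32 + 25.39% × $12,146.00 = $5,741.19
Pension Levy: 4.4% × $35,040.00 = $1,541.76
Total: $5,741.19 + $1,541.76 = $7,282.95

$7,282.95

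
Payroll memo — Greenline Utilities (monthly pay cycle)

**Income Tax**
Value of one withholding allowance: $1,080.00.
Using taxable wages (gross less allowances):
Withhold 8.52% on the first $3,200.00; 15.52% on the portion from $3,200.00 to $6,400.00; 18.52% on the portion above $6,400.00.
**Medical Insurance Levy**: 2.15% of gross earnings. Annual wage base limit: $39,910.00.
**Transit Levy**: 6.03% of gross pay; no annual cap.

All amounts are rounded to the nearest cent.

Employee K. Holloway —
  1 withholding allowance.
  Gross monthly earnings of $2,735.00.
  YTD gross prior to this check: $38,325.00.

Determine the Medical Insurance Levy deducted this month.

Medical Insurance Levy: cap $39,910.00 − YTD $38,325.00 = $1,585.00 subject; 2.15% × $1,585.00 = $34.08

$34.08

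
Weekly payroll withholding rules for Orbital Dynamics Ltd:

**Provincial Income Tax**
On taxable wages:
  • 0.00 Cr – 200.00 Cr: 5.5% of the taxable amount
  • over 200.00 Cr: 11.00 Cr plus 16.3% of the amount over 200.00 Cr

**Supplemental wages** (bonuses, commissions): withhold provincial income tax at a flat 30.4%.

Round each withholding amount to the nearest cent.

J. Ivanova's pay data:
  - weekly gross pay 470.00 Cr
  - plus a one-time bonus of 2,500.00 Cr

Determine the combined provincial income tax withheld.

815.01 Cr

Provincial Income Tax: taxable = 470.00 Cr
  11.00 Cr + 16.3% × (470.00 Cr − 200.00 Cr) = 11.00 Cr + 16.3% × 270.00 Cr = 55.01 Cr
Supplemental (30.4% flat on bonus): 30.4% × 2,500.00 Cr = 760.00 Cr
Total provincial income tax: 55.01 Cr + 760.00 Cr = 815.01 Cr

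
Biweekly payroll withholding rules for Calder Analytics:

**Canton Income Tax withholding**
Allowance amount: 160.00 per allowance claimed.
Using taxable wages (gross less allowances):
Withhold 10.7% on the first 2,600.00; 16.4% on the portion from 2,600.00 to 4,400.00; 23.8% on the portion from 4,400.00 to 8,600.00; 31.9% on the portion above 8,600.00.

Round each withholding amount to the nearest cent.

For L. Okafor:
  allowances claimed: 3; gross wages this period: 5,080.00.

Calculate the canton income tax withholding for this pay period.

Canton Income Tax: taxable = 5,080.00 − 3×160.00 = 4,600.00
  573.40 + 23.8% × (4,600.00 − 4,400.00) = 573.40 + 23.8% × 200.00 = 621.00

621.00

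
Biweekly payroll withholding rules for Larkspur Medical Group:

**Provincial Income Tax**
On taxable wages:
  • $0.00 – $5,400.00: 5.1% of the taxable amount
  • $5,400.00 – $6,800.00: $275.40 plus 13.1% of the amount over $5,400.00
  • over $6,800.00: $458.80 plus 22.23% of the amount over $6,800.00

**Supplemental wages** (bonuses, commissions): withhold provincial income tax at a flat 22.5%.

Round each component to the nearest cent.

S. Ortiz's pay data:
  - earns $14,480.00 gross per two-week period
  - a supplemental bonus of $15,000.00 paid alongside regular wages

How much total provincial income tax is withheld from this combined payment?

$5,541.06

Provincial Income Tax: taxable = $14,480.00
  $458.80 + 22.23% × ($14,480.00 − $6,800.00) = $458.80 + 22.23% × $7,680.00 = $2,166.06
Supplemental (22.5% flat on bonus): 22.5% × $15,000.00 = $3,375.00
Total provincial income tax: $2,166.06 + $3,375.00 = $5,541.06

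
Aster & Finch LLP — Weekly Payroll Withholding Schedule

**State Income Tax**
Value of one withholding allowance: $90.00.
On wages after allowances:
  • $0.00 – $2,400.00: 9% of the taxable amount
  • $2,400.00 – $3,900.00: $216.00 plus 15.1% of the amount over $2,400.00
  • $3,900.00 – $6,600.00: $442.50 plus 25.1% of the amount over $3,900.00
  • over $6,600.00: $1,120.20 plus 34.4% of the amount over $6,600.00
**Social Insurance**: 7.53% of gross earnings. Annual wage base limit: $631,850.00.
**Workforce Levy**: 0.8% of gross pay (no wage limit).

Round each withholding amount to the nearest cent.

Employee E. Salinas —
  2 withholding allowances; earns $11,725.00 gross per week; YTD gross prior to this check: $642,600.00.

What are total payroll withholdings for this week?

$2,915.08

State Income Tax: taxable = $11,725.00 − 2×$90.00 = $11,545.00
  $1,120.20 + 34.4% × ($11,545.00 − $6,600.00) = $1,120.20 + 34.4% × $4,945.00 = $2,821.28
Social Insurance: YTD $642,600.00 ≥ cap $631,850.00 → $0.00
Workforce Levy: 0.8% × $11,725.00 = $93.80
Total: $2,821.28 + $0.00 + $93.80 = $2,915.08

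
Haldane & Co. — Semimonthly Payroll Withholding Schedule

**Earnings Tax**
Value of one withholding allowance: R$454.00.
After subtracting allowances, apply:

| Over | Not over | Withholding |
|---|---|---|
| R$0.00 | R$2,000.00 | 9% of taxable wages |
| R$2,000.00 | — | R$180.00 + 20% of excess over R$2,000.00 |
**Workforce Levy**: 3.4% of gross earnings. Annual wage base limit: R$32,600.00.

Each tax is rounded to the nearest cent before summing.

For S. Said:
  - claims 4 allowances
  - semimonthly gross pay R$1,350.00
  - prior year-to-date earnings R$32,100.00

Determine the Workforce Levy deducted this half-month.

Workforce Levy: cap R$32,600.00 − YTD R$32,100.00 = R$500.00 subject; 3.4% × R$500.00 = R$17.00

R$17.00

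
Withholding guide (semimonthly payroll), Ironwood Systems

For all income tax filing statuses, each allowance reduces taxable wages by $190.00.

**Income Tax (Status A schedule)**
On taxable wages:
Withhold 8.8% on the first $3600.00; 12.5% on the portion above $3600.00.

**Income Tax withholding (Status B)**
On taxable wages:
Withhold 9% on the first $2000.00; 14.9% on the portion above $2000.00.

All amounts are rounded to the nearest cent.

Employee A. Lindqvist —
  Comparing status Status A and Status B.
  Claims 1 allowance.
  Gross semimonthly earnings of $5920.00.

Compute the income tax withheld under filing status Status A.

Income Tax (Status A): taxable = $5920.00 − 1×$190.00 = $5730.00
  $316.80 + 12.5% × ($5730.00 − $3600.00) = $316.80 + 12.5% × $2130.00 = $583.05

$583.05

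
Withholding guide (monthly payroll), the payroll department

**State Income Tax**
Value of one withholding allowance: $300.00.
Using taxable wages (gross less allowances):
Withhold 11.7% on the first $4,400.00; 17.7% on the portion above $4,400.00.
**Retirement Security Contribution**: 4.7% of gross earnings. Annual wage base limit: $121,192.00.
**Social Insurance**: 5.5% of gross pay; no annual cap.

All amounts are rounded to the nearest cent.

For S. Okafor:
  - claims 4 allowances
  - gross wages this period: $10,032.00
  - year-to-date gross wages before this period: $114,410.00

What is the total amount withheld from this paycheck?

State Income Tax: taxable = $10,032.00 − 4×$300.00 = $8,832.00
  $514.80 + 17.7% × ($8,832.00 − $4,400.00) = $514.80 + 17.7% × $4,432.00 = $1,299.26
Retirement Security Contribution: cap $121,192.00 − YTD $114,410.00 = $6,782.00 subject; 4.7% × $6,782.00 = $318.75
Social Insurance: 5.5% × $10,032.00 = $551.76
Total: $1,299.26 + $318.75 + $551.76 = $2,169.77

$2,169.77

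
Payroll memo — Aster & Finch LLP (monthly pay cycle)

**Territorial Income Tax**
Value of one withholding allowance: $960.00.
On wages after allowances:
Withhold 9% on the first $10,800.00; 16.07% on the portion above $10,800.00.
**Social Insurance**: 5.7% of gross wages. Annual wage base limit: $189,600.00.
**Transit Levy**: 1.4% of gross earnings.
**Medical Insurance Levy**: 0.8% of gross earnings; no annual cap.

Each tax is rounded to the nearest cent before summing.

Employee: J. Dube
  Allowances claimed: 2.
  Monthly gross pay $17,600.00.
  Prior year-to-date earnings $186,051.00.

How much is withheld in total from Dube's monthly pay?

$2,345.71

Territorial Income Tax: taxable = $17,600.00 − 2×$960.00 = $15,680.00
  $972.00 + 16.07% × ($15,680.00 − $10,800.00) = $972.00 + 16.07% × $4,880.00 = $1,756.22
Social Insurance: cap $189,600.00 − YTD $186,051.00 = $3,549.00 subject; 5.7% × $3,549.00 = $202.29
Transit Levy: 1.4% × $17,600.00 = $246.40
Medical Insurance Levy: 0.8% × $17,600.00 = $140.80
Total: $1,756.22 + $202.29 + $246.40 + $140.80 = $2,345.71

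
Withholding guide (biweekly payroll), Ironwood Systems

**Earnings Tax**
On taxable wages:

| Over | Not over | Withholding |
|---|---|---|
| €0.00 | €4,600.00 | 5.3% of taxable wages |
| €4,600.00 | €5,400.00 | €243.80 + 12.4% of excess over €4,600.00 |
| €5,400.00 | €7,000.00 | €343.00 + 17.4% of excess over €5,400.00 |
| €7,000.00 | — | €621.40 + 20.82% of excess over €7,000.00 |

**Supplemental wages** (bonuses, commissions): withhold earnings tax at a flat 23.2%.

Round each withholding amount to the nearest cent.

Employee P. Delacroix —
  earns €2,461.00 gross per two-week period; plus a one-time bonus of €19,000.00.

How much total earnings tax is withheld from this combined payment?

€4,538.43

Earnings Tax: taxable = €2,461.00
  5.3% × €2,461.00 = €130.43
Supplemental (23.2% flat on bonus): 23.2% × €19,000.00 = €4,408.00
Total earnings tax: €130.43 + €4,408.00 = €4,538.43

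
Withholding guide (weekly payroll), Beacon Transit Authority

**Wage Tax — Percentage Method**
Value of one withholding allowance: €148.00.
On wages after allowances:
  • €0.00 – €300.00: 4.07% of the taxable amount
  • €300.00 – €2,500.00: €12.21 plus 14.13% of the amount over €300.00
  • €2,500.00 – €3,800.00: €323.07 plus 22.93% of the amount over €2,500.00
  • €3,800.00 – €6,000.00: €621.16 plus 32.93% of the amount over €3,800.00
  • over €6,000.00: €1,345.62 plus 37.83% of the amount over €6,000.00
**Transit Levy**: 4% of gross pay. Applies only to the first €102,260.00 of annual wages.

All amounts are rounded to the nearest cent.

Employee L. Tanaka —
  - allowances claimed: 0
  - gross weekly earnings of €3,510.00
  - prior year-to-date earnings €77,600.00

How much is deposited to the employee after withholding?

Wage Tax: taxable = €3,510.00
  €323.07 + 22.93% × (€3,510.00 − €2,500.00) = €323.07 + 22.93% × €1,010.00 = €554.66
Transit Levy: 4% × €3,510.00 = €140.40
Total withheld: €554.66 + €140.40 = €695.06
Net pay: €3,510.00 − €695.06 = €2,814.94

€2,814.94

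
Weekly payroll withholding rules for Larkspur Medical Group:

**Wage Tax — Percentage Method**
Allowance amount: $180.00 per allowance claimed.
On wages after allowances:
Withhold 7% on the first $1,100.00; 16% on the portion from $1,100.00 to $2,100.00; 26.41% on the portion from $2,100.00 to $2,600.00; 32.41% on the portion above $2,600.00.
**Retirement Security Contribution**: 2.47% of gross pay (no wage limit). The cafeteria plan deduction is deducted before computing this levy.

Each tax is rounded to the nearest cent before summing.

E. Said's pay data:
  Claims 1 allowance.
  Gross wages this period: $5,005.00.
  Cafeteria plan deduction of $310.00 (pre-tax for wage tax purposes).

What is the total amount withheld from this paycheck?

$1,105.67

Wage Tax: taxable = $5,005.00 − $310.00 − 1×$180.00 = $4,515.00
  $369.05 + 32.41% × ($4,515.00 − $2,600.00) = $369.05 + 32.41% × $1,915.00 = $989.70
Retirement Security Contribution: 2.47% × $4,695.00 = $115.97
Total: $989.70 + $115.97 = $1,105.67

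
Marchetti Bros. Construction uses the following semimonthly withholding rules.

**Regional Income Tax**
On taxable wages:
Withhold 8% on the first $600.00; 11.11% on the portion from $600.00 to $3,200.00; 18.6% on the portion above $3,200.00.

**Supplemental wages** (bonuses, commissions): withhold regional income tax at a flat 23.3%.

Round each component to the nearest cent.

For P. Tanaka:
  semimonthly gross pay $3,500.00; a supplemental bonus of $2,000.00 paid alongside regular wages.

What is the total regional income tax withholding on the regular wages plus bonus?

Regional Income Tax: taxable = $3,500.00
  $336.86 + 18.6% × ($3,500.00 − $3,200.00) = $336.86 + 18.6% × $300.00 = $392.66
Supplemental (23.3% flat on bonus): 23.3% × $2,000.00 = $466.00
Total regional income tax: $392.66 + $466.00 = $858.66

$858.66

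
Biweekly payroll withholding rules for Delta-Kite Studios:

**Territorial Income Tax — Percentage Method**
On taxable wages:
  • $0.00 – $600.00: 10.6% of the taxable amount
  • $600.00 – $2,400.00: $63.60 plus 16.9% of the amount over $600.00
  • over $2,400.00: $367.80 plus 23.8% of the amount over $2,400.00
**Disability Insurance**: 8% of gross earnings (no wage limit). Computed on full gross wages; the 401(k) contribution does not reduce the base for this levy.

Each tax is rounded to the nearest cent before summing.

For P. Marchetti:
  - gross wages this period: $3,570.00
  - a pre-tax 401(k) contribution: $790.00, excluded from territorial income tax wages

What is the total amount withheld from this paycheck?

Territorial Income Tax: taxable = $3,570.00 − $790.00 = $2,780.00
  $367.80 + 23.8% × ($2,780.00 − $2,400.00) = $367.80 + 23.8% × $380.00 = $458.24
Disability Insurance: 8% × $3,570.00 = $285.60
Total: $458.24 + $285.60 = $743.84

$743.84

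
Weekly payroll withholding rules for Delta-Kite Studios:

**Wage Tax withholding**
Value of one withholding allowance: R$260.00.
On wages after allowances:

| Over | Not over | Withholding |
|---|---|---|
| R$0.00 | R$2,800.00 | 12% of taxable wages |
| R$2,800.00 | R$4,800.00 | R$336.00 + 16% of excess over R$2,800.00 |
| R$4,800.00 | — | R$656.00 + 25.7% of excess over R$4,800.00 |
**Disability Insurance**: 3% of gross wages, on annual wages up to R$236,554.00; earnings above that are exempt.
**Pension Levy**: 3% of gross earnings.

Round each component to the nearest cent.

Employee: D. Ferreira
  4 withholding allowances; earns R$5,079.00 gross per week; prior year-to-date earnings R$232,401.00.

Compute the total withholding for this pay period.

R$811.20

Wage Tax: taxable = R$5,079.00 − 4×R$260.00 = R$4,039.00
  R$336.00 + 16% × (R$4,039.00 − R$2,800.00) = R$336.00 + 16% × R$1,239.00 = R$534.24
Disability Insurance: cap R$236,554.00 − YTD R$232,401.00 = R$4,153.00 subject; 3% × R$4,153.00 = R$124.59
Pension Levy: 3% × R$5,079.00 = R$152.37
Total: R$534.24 + R$124.59 + R$152.37 = R$811.20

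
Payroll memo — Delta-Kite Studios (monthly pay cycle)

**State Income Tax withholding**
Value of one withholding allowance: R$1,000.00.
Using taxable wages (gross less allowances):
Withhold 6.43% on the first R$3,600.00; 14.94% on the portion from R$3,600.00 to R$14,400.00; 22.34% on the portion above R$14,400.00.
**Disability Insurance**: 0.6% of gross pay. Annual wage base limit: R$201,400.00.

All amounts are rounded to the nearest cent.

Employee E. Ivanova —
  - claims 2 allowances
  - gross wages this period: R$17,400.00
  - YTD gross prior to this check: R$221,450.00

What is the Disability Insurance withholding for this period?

R$0.00

Disability Insurance: YTD R$221,450.00 ≥ cap R$201,400.00 → R$0.00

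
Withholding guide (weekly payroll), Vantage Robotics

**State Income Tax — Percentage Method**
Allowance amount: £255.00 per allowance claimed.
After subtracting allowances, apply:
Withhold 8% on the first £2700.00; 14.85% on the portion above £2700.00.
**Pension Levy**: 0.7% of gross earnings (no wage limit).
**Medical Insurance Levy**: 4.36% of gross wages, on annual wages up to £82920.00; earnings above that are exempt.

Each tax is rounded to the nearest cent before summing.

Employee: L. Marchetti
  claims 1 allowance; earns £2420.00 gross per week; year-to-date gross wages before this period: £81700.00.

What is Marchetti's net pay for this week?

£2176.67

State Income Tax: taxable = £2420.00 − 1×£255.00 = £2165.00
  8% × £2165.00 = £173.20
Pension Levy: 0.7% × £2420.00 = £16.94
Medical Insurance Levy: cap £82920.00 − YTD £81700.00 = £1220.00 subject; 4.36% × £1220.00 = £53.19
Total withheld: £173.20 + £16.94 + £53.19 = £243.33
Net pay: £2420.00 − £243.33 = £2176.67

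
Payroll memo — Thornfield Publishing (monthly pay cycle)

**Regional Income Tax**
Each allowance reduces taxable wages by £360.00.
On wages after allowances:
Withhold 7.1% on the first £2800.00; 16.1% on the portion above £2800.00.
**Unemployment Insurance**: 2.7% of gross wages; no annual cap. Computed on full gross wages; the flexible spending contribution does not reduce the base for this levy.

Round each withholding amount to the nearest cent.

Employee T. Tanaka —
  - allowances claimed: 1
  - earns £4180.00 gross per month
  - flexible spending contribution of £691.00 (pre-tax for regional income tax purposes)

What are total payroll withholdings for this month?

£364.63

Regional Income Tax: taxable = £4180.00 − £691.00 − 1×£360.00 = £3129.00
  £198.80 + 16.1% × (£3129.00 − £2800.00) = £198.80 + 16.1% × £329.00 = £251.77
Unemployment Insurance: 2.7% × £4180.00 = £112.86
Total: £251.77 + £112.86 = £364.63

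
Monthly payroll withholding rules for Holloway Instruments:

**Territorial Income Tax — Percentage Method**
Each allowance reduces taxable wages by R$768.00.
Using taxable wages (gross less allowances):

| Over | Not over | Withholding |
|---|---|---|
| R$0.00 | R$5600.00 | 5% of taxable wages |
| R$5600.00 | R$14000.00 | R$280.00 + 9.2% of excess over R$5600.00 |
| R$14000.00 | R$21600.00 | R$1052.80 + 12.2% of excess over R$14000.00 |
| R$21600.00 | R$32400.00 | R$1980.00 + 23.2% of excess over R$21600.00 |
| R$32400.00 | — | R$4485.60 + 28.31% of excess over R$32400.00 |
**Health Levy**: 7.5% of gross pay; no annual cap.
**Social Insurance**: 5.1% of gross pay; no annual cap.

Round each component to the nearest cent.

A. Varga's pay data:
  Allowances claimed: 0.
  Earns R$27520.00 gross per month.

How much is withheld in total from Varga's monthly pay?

Territorial Income Tax: taxable = R$27520.00
  R$1980.00 + 23.2% × (R$27520.00 − R$21600.00) = R$1980.00 + 23.2% × R$5920.00 = R$3353.44
Health Levy: 7.5% × R$27520.00 = R$2064.00
Social Insurance: 5.1% × R$27520.00 = R$1403.52
Total: R$3353.44 + R$2064.00 + R$1403.52 = R$6820.96

R$6820.96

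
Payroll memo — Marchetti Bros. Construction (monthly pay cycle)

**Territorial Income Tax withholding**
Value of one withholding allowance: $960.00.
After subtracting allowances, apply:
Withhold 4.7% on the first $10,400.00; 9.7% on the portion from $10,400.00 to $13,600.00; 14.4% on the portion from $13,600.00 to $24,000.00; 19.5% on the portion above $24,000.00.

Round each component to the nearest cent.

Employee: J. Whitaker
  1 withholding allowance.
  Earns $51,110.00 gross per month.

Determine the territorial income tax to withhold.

$7,396.05

Territorial Income Tax: taxable = $51,110.00 − 1×$960.00 = $50,150.00
  $2,296.80 + 19.5% × ($50,150.00 − $24,000.00) = $2,296.80 + 19.5% × $26,150.00 = $7,396.05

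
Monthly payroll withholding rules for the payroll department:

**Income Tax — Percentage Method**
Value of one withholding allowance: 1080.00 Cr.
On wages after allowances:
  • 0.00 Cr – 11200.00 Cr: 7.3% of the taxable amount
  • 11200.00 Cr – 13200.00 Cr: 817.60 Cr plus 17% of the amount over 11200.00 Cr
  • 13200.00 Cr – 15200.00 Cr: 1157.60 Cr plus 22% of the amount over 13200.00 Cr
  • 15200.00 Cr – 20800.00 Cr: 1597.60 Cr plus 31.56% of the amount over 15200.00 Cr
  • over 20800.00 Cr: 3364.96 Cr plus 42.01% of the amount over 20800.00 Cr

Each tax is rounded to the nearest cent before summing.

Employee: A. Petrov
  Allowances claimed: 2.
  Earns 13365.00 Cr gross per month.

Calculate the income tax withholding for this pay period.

Income Tax: taxable = 13365.00 Cr − 2×1080.00 Cr = 11205.00 Cr
  817.60 Cr + 17% × (11205.00 Cr − 11200.00 Cr) = 817.60 Cr + 17% × 5.00 Cr = 818.45 Cr

818.45 Cr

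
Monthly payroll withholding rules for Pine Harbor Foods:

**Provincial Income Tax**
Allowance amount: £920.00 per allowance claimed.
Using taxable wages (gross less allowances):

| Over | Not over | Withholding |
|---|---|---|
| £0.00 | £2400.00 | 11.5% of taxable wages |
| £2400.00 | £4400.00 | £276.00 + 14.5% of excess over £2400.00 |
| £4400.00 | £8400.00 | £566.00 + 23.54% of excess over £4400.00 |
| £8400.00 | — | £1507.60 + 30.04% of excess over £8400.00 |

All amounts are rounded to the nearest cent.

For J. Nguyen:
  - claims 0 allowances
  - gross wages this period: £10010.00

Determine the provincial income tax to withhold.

£1991.24

Provincial Income Tax: taxable = £10010.00
  £1507.60 + 30.04% × (£10010.00 − £8400.00) = £1507.60 + 30.04% × £1610.00 = £1991.24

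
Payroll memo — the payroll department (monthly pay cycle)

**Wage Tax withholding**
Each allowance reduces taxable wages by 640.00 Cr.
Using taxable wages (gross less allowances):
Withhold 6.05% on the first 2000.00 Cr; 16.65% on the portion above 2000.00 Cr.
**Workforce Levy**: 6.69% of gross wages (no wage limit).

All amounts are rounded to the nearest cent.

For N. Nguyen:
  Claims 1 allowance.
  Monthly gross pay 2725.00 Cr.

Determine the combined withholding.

317.45 Cr

Wage Tax: taxable = 2725.00 Cr − 1×640.00 Cr = 2085.00 Cr
  121.00 Cr + 16.65% × (2085.00 Cr − 2000.00 Cr) = 121.00 Cr + 16.65% × 85.00 Cr = 135.15 Cr
Workforce Levy: 6.69% × 2725.00 Cr = 182.30 Cr
Total: 135.15 Cr + 182.30 Cr = 317.45 Cr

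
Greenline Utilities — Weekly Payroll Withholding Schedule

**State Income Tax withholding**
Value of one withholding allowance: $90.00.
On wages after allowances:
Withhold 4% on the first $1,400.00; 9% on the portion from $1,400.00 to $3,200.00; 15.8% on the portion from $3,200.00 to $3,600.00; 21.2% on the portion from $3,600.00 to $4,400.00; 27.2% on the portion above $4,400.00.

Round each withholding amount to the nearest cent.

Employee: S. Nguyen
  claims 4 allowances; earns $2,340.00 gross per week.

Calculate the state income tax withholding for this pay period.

$108.20

State Income Tax: taxable = $2,340.00 − 4×$90.00 = $1,980.00
  $56.00 + 9% × ($1,980.00 − $1,400.00) = $56.00 + 9% × $580.00 = $108.20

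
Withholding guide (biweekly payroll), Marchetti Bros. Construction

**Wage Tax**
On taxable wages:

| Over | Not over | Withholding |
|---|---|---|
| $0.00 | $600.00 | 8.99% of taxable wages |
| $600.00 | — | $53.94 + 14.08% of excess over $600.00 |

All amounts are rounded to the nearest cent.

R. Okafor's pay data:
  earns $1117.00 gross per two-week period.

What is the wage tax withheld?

Wage Tax: taxable = $1117.00
  $53.94 + 14.08% × ($1117.00 − $600.00) = $53.94 + 14.08% × $517.00 = $126.73

$126.73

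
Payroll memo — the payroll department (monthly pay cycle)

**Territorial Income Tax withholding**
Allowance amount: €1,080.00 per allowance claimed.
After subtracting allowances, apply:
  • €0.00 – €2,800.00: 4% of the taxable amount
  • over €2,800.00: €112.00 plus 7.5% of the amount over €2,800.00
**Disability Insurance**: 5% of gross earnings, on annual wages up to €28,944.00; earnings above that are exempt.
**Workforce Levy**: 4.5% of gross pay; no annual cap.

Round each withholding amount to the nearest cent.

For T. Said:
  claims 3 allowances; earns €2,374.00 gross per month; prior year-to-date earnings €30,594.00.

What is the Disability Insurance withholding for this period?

€0.00

Disability Insurance: YTD €30,594.00 ≥ cap €28,944.00 → €0.00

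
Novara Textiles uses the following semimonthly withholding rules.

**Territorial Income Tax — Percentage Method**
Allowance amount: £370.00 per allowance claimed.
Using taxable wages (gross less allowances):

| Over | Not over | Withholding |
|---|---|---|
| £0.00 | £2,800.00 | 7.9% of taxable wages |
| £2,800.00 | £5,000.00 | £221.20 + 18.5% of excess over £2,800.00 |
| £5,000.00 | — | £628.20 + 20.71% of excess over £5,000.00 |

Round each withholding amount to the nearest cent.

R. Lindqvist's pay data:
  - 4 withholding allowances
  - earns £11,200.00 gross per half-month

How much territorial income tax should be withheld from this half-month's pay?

Territorial Income Tax: taxable = £11,200.00 − 4×£370.00 = £9,720.00
  £628.20 + 20.71% × (£9,720.00 − £5,000.00) = £628.20 + 20.71% × £4,720.00 = £1,605.71

£1,605.71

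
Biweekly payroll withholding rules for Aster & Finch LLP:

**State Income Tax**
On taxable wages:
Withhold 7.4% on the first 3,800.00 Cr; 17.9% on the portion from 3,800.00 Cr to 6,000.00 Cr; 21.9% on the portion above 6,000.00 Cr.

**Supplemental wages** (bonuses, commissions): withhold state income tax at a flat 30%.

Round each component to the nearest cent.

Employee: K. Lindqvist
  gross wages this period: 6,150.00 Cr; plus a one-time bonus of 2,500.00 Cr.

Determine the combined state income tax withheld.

State Income Tax: taxable = 6,150.00 Cr
  675.00 Cr + 21.9% × (6,150.00 Cr − 6,000.00 Cr) = 675.00 Cr + 21.9% × 150.00 Cr = 707.85 Cr
Supplemental (30% flat on bonus): 30% × 2,500.00 Cr = 750.00 Cr
Total state income tax: 707.85 Cr + 750.00 Cr = 1,457.85 Cr

1,457.85 Cr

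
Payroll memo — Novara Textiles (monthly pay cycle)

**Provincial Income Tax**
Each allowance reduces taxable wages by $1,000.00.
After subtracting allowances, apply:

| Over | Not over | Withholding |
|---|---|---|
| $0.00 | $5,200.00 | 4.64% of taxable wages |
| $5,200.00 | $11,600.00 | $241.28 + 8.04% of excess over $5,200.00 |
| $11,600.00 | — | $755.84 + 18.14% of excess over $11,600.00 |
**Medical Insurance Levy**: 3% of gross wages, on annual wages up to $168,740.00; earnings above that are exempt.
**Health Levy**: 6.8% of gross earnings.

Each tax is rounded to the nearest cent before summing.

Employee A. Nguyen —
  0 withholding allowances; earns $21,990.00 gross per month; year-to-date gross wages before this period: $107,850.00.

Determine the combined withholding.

$4,795.61

Provincial Income Tax: taxable = $21,990.00
  $755.84 + 18.14% × ($21,990.00 − $11,600.00) = $755.84 + 18.14% × $10,390.00 = $2,640.59
Medical Insurance Levy: 3% × $21,990.00 = $659.70
Health Levy: 6.8% × $21,990.00 = $1,495.32
Total: $2,640.59 + $659.70 + $1,495.32 = $4,795.61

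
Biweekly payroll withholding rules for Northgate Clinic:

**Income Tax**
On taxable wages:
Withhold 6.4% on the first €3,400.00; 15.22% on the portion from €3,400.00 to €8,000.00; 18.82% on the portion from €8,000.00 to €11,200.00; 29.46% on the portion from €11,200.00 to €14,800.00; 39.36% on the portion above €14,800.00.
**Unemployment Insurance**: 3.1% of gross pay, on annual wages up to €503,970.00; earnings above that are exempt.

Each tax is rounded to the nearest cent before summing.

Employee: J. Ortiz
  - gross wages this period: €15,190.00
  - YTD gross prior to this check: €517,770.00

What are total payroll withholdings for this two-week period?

€2,734.02

Income Tax: taxable = €15,190.00
  €2,580.52 + 39.36% × (€15,190.00 − €14,800.00) = €2,580.52 + 39.36% × €390.00 = €2,734.02
Unemployment Insurance: YTD €517,770.00 ≥ cap €503,970.00 → €0.00
Total: €2,734.02 + €0.00 = €2,734.02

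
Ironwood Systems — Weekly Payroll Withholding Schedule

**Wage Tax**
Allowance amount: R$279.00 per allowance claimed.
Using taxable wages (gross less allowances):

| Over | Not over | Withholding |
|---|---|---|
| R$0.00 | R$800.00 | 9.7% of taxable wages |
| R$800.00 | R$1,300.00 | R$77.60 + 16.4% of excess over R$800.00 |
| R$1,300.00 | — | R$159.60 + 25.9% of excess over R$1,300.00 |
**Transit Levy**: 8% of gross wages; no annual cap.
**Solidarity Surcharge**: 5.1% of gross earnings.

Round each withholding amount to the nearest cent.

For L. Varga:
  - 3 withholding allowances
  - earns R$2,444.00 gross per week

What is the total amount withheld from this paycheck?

R$559.27

Wage Tax: taxable = R$2,444.00 − 3×R$279.00 = R$1,607.00
  R$159.60 + 25.9% × (R$1,607.00 − R$1,300.00) = R$159.60 + 25.9% × R$307.00 = R$239.11
Transit Levy: 8% × R$2,444.00 = R$195.52
Solidarity Surcharge: 5.1% × R$2,444.00 = R$124.64
Total: R$239.11 + R$195.52 + R$124.64 = R$559.27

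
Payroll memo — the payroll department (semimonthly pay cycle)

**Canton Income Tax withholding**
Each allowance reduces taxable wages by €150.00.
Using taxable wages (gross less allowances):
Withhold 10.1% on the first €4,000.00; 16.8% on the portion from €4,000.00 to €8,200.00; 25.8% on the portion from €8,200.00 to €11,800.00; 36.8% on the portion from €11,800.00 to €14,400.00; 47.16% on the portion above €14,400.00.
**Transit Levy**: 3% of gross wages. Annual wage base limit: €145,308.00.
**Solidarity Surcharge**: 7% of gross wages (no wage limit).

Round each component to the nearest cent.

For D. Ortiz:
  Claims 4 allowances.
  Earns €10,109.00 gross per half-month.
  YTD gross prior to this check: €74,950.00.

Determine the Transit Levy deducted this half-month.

€303.27

Transit Levy: 3% × €10,109.00 = €303.27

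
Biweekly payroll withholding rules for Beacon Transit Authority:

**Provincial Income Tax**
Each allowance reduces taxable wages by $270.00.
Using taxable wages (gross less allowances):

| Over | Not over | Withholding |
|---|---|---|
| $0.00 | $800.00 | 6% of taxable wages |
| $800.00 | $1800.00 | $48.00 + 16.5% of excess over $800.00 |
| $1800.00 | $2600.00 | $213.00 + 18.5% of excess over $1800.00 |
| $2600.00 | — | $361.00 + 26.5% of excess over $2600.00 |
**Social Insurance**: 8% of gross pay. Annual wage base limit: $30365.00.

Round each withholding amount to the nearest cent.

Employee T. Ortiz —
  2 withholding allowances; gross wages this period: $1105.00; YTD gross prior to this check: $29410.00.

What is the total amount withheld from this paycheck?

Provincial Income Tax: taxable = $1105.00 − 2×$270.00 = $565.00
  6% × $565.00 = $33.90
Social Insurance: cap $30365.00 − YTD $29410.00 = $955.00 subject; 8% × $955.00 = $76.40
Total: $33.90 + $76.40 = $110.30

$110.30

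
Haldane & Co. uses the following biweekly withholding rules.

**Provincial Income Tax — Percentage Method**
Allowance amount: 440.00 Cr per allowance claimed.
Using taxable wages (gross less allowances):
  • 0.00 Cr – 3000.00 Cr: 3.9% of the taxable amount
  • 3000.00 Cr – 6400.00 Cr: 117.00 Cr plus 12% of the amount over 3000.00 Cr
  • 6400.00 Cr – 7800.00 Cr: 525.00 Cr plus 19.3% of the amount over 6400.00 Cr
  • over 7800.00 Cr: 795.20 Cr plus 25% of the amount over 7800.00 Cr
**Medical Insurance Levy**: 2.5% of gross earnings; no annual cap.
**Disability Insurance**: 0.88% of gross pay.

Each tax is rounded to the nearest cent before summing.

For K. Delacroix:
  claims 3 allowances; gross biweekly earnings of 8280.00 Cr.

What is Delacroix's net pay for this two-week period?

7367.06 Cr

Provincial Income Tax: taxable = 8280.00 Cr − 3×440.00 Cr = 6960.00 Cr
  525.00 Cr + 19.3% × (6960.00 Cr − 6400.00 Cr) = 525.00 Cr + 19.3% × 560.00 Cr = 633.08 Cr
Medical Insurance Levy: 2.5% × 8280.00 Cr = 207.00 Cr
Disability Insurance: 0.88% × 8280.00 Cr = 72.86 Cr
Total withheld: 633.08 Cr + 207.00 Cr + 72.86 Cr = 912.94 Cr
Net pay: 8280.00 Cr − 912.94 Cr = 7367.06 Cr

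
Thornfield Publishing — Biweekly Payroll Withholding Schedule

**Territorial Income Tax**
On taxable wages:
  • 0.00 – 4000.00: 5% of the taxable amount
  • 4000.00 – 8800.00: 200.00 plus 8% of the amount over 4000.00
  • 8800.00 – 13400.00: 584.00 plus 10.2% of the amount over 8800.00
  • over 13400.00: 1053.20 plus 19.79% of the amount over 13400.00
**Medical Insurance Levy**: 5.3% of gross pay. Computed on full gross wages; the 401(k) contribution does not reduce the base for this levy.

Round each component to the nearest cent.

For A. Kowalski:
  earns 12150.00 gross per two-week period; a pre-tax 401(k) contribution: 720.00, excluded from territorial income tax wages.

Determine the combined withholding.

1496.21

Territorial Income Tax: taxable = 12150.00 − 720.00 = 11430.00
  584.00 + 10.2% × (11430.00 − 8800.00) = 584.00 + 10.2% × 2630.00 = 852.26
Medical Insurance Levy: 5.3% × 12150.00 = 643.95
Total: 852.26 + 643.95 = 1496.21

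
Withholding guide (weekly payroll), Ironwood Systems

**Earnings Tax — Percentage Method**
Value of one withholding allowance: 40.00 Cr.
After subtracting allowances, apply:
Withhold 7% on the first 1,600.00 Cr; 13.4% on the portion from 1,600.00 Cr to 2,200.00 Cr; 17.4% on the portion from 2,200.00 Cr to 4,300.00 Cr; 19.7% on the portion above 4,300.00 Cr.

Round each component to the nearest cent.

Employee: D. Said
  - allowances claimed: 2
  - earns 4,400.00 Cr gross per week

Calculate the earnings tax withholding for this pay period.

Earnings Tax: taxable = 4,400.00 Cr − 2×40.00 Cr = 4,320.00 Cr
  557.80 Cr + 19.7% × (4,320.00 Cr − 4,300.00 Cr) = 557.80 Cr + 19.7% × 20.00 Cr = 561.74 Cr

561.74 Cr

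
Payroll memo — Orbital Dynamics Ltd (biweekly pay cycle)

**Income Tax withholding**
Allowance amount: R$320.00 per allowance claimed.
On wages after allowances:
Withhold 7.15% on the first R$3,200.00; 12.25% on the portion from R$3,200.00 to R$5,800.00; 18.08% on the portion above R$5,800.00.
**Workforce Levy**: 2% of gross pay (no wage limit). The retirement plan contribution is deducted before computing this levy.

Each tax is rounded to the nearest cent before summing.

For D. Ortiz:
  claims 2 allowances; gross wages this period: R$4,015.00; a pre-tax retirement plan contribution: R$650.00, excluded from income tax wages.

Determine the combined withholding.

Income Tax: taxable = R$4,015.00 − R$650.00 − 2×R$320.00 = R$2,725.00
  7.15% × R$2,725.00 = R$194.84
Workforce Levy: 2% × R$3,365.00 = R$67.30
Total: R$194.84 + R$67.30 = R$262.14

R$262.14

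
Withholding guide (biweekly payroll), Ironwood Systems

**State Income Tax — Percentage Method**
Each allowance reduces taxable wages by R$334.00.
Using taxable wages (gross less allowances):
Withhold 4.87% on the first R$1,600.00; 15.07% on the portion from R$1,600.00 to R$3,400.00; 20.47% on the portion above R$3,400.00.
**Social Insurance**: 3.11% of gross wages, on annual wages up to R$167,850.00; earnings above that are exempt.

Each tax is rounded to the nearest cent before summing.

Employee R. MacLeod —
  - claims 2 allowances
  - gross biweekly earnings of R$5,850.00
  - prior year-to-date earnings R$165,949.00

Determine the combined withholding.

State Income Tax: taxable = R$5,850.00 − 2×R$334.00 = R$5,182.00
  R$349.18 + 20.47% × (R$5,182.00 − R$3,400.00) = R$349.18 + 20.47% × R$1,782.00 = R$713.96
Social Insurance: cap R$167,850.00 − YTD R$165,949.00 = R$1,901.00 subject; 3.11% × R$1,901.00 = R$59.12
Total: R$713.96 + R$59.12 = R$773.08

R$773.08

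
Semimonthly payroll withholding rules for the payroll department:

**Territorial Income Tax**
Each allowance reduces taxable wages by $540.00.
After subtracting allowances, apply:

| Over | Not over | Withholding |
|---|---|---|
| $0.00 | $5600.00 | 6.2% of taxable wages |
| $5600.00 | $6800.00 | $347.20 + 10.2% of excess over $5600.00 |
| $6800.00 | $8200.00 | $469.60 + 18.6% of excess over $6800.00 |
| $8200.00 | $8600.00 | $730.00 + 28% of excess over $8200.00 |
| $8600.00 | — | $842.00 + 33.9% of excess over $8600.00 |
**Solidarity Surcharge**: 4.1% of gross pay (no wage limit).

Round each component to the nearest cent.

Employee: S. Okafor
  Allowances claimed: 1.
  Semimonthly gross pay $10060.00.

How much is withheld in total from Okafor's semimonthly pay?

$1566.34

Territorial Income Tax: taxable = $10060.00 − 1×$540.00 = $9520.00
  $842.00 + 33.9% × ($9520.00 − $8600.00) = $842.00 + 33.9% × $920.00 = $1153.88
Solidarity Surcharge: 4.1% × $10060.00 = $412.46
Total: $1153.88 + $412.46 = $1566.34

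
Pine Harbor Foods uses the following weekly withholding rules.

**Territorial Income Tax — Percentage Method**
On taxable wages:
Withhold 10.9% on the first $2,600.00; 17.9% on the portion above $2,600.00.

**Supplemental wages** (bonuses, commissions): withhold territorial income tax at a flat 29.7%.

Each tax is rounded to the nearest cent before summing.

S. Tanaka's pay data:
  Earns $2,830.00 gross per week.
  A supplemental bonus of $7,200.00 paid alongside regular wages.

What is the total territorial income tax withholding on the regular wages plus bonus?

Territorial Income Tax: taxable = $2,830.00
  $283.40 + 17.9% × ($2,830.00 − $2,600.00) = $283.40 + 17.9% × $230.00 = $324.57
Supplemental (29.7% flat on bonus): 29.7% × $7,200.00 = $2,138.40
Total territorial income tax: $324.57 + $2,138.40 = $2,462.97

$2,462.97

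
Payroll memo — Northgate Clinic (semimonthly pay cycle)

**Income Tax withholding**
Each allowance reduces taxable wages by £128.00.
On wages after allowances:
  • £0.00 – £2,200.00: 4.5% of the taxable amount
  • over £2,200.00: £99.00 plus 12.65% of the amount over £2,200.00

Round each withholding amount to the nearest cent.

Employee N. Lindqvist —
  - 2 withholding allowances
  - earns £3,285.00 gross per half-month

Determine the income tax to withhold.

£203.87

Income Tax: taxable = £3,285.00 − 2×£128.00 = £3,029.00
  £99.00 + 12.65% × (£3,029.00 − £2,200.00) = £99.00 + 12.65% × £829.00 = £203.87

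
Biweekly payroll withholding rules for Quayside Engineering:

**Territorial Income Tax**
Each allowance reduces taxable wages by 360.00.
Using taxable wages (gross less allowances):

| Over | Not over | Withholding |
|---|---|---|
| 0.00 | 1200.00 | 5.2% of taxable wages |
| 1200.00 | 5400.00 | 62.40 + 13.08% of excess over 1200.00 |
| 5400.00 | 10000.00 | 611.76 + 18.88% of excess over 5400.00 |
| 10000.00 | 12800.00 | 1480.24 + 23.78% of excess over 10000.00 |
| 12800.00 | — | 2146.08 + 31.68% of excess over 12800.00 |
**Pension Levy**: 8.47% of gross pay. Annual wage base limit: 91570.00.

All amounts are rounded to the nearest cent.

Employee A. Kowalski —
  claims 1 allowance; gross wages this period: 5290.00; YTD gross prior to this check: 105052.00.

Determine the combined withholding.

550.28

Territorial Income Tax: taxable = 5290.00 − 1×360.00 = 4930.00
  62.40 + 13.08% × (4930.00 − 1200.00) = 62.40 + 13.08% × 3730.00 = 550.28
Pension Levy: YTD 105052.00 ≥ cap 91570.00 → 0.00
Total: 550.28 + 0.00 = 550.28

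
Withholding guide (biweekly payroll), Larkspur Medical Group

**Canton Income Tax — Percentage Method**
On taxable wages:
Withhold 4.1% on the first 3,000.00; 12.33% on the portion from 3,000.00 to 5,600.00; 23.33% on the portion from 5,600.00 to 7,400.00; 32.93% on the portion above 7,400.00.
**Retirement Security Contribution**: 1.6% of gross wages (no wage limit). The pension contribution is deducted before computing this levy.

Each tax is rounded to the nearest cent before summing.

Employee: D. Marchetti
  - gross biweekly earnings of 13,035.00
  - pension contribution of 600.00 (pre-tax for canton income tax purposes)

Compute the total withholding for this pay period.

Canton Income Tax: taxable = 13,035.00 − 600.00 = 12,435.00
  863.52 + 32.93% × (12,435.00 − 7,400.00) = 863.52 + 32.93% × 5,035.00 = 2,521.55
Retirement Security Contribution: 1.6% × 12,435.00 = 198.96
Total: 2,521.55 + 198.96 = 2,720.51

2,720.51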